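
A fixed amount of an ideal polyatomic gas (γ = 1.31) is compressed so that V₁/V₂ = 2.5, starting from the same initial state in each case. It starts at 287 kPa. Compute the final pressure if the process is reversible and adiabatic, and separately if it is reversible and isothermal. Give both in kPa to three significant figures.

Isothermal: P₂ = P₁(V₁/V₂) = 287×2.5 = 717.5 kPa.
Adiabatic: P₂ = P₁(V₁/V₂)^γ = 287×2.5^(1.31) = 953.2 kPa.

adiabatic: 953 kPa; isothermal: 718 kPa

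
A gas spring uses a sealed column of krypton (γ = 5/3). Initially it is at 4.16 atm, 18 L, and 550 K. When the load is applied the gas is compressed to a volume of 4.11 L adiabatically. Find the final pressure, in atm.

Adiabatic: P₁V₁^γ = P₂V₂^γ ⇒ P₂ = P₁ (V₁/V₂)^γ.
P₂ = 4.16 × (18/4.11)^(5/3) = 48.77 atm.

P₂ ≈ 48.8 atm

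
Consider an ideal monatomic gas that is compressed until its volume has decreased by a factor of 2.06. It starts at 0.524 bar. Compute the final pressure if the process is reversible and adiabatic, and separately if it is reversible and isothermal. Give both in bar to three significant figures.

adiabatic: 1.75 bar; isothermal: 1.08 bar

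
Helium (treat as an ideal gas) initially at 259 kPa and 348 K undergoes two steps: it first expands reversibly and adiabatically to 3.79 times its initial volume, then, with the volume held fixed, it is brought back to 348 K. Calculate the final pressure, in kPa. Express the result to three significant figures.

P₃ ≈ 68.3 kPa

For a monatomic ideal gas γ = 5/3.
Adiabatic step (PV^γ = const): P₂ = 259×(1/3.79)^(5/3) = 28.11 kPa; T₂ = 348×(1/3.79)^(2/3) = 143.2 K.
Isochoric: P₃ = P₂(T₃/T₂) = 28.11 × (348/143.2) = 68.34 kPa.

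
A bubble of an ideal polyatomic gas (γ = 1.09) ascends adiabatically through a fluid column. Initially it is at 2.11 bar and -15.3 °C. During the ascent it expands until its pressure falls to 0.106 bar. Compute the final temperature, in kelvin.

T₂ ≈ 201 K

Along an adiabat T P^((1−γ)/γ) is constant, so T₂ = T₁ (P₂/P₁)^((γ−1)/γ).
T₁ = -15.3 °C = 257.8 K.
T₂ = 257.8 × (0.106/2.11)^(0.0826) = 201.4 K.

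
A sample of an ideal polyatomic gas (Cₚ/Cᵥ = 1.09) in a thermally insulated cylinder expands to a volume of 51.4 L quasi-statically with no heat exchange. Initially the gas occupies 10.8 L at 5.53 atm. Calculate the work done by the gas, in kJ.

W ≈ 8.81 kJ

P₂ = P₁(V₁/V₂)^γ = 5.53×(10.8/51.4)^(1.09) = 1.01 atm.
For a reversible adiabat, W_by_gas = (P₁V₁ − P₂V₂)/(γ−1).
W_by = (560300×0.0108 − 102300×0.0514) / (0.09) = 8808 J.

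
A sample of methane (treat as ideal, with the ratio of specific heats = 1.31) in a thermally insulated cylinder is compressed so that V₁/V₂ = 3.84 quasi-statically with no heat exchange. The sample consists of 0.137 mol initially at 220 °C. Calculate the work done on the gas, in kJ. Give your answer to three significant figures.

W ≈ 0.938 kJ

For a reversible adiabat TV^(γ−1) is constant, so T₂ = T₁ (V₁/V₂)^(γ−1).
T₁ = 220 °C = 493.1 K.
T₂ = 493.1 × 3.84^(0.31) = 748.4 K.
Q = 0, so ΔU = W_on_gas = nCᵥΔT with Cᵥ = R/(γ−1) = 26.82 J/(mol·K).
ΔU = 0.137 × 26.82 × (748.4 − 493.1) = 937.8 J.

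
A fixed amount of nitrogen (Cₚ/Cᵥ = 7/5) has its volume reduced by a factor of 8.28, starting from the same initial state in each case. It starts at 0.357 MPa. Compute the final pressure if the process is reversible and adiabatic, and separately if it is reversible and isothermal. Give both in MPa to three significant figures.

adiabatic: 6.89 MPa; isothermal: 2.96 MPa

Isothermal: P₂ = P₁(V₁/V₂) = 0.357×8.28 = 2.956 MPa.
Adiabatic: P₂ = P₁(V₁/V₂)^γ = 0.357×8.28^(7/5) = 6.885 MPa.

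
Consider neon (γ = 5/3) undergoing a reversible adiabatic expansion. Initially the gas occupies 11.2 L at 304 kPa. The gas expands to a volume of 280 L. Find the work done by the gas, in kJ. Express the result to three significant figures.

P₂ = P₁(V₁/V₂)^γ = 304×(11.2/280)^(5/3) = 1.422 kPa.
For a reversible adiabat, W_by_gas = (P₁V₁ − P₂V₂)/(γ−1).
W_by = (304000×0.0112 − 1422×0.28) / (2/3) = 4510 J.

W ≈ 4.51 kJ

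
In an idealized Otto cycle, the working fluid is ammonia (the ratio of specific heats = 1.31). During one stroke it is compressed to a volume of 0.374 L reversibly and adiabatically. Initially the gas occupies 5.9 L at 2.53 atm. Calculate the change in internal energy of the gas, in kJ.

P₂ = P₁(V₁/V₂)^γ = 2.53×(5.9/0.374)^(1.31) = 93.86 atm.
For a reversible adiabat, W_by_gas = (P₁V₁ − P₂V₂)/(γ−1).
W_by = (256400×0.0059 − 9.51×10^6×0.000374) / (0.31) = -6595 J.
Q = 0 ⇒ ΔU = −W_by = 6595 J.

ΔU ≈ 6.59 kJ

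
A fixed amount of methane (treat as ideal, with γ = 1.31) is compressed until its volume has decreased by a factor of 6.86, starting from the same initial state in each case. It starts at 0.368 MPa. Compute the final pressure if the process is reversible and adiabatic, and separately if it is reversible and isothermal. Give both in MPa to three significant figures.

adiabatic: 4.59 MPa; isothermal: 2.52 MPa

Isothermal: P₂ = P₁(V₁/V₂) = 0.368×6.86 = 2.524 MPa.
Adiabatic: P₂ = P₁(V₁/V₂)^γ = 0.368×6.86^(1.31) = 4.586 MPa.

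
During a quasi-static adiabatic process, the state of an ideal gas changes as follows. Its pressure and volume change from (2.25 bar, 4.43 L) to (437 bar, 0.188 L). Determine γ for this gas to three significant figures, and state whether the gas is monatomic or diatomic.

γ ≈ 1.67; monatomic

PV^γ = const ⇒ γ = ln(P₂/P₁) / ln(V₁/V₂).
γ = ln(437/2.25) / ln(4.43/0.188) = 1.668.
γ ≈ 1.67 is close to 5/3, so the gas is monatomic.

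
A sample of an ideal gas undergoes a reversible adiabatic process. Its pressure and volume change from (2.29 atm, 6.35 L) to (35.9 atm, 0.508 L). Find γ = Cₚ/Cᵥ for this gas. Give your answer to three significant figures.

γ ≈ 1.09

PV^γ = const ⇒ γ = ln(P₂/P₁) / ln(V₁/V₂).
γ = ln(35.9/2.29) / ln(6.35/0.508) = 1.09.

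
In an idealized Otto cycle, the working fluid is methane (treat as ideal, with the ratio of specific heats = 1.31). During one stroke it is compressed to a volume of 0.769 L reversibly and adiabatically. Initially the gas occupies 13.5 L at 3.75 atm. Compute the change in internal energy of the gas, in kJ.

ΔU ≈ 23.7 kJ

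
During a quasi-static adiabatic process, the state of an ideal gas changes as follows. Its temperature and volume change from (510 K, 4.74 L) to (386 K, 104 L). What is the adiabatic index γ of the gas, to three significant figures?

γ ≈ 1.09

TV^(γ−1) = const ⇒ γ − 1 = ln(T₂/T₁) / ln(V₁/V₂).
γ = 1 + ln(386/510) / ln(4.74/104) = 1.09.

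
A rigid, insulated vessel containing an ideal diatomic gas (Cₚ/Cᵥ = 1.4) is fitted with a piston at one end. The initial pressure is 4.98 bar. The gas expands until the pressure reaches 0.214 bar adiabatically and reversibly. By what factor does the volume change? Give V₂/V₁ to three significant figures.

V₂/V₁ ≈ 9.47

From PV^γ = const, V₂/V₁ = (P₁/P₂)^(1/γ).
V₂/V₁ = (4.98/0.214)^(0.714) = 9.469.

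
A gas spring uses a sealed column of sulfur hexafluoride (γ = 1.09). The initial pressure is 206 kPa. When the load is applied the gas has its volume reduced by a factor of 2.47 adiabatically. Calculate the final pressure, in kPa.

Adiabatic: P₁V₁^γ = P₂V₂^γ ⇒ P₂ = P₁ (V₁/V₂)^γ.
P₂ = 206 × 2.47^(1.09) = 552 kPa.

P₂ ≈ 552 kPa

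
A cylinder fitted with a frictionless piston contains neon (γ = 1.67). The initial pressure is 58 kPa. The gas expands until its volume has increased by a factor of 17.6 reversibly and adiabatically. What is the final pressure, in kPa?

P₂ ≈ 0.482 kPa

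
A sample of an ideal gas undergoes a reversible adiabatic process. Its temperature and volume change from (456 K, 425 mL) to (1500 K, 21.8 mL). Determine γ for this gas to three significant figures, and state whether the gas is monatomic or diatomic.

TV^(γ−1) = const ⇒ γ − 1 = ln(T₂/T₁) / ln(V₁/V₂).
γ = 1 + ln(1500/456) / ln(425/21.8) = 1.401.
γ ≈ 1.40 is close to 7/5, so the gas is diatomic.

γ ≈ 1.40; diatomic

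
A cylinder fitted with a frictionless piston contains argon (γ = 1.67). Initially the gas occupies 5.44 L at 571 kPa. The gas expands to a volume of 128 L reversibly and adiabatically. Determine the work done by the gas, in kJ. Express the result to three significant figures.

W ≈ 4.08 kJ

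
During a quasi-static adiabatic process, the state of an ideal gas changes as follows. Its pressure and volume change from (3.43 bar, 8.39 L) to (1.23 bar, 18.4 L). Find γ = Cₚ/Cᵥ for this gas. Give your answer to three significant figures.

γ ≈ 1.31

PV^γ = const ⇒ γ = ln(P₂/P₁) / ln(V₁/V₂).
γ = ln(1.23/3.43) / ln(8.39/18.4) = 1.306.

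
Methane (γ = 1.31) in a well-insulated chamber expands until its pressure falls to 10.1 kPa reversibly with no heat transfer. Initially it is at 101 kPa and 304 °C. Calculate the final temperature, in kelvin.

Along an adiabat T P^((1−γ)/γ) is constant, so T₂ = T₁ (P₂/P₁)^((γ−1)/γ).
T₁ = 304 °C = 577.1 K.
T₂ = 577.1 × (10.1/101)^(0.237) = 334.7 K.

T₂ ≈ 335 K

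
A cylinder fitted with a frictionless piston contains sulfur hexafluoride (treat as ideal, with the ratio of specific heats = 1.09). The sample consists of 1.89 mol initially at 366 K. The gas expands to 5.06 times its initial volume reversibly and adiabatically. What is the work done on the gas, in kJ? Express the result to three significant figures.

W ≈ -8.68 kJ

For a reversible adiabat TV^(γ−1) is constant, so T₂ = T₁ (V₁/V₂)^(γ−1).
T₂ = 366 × (1/5.06)^(0.09) = 316.3 K.
Q = 0, so ΔU = W_on_gas = nCᵥΔT with Cᵥ = R/(γ−1) = 92.38 J/(mol·K).
ΔU = 1.89 × 92.38 × (316.3 − 366) = -8676 J.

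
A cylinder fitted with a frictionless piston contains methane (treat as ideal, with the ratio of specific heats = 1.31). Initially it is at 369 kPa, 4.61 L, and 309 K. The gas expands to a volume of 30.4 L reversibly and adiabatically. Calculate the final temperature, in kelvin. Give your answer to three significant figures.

For a reversible adiabat TV^(γ−1) is constant, so T₂ = T₁ (V₁/V₂)^(γ−1).
T₂ = 309 × (4.61/30.4)^(0.31) = 172.2 K.

T₂ ≈ 172 K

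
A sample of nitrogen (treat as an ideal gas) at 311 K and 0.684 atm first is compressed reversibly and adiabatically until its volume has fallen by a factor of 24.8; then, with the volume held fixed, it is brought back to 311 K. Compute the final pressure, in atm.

P₃ ≈ 17.0 atm

For a diatomic ideal gas γ = 7/5.
Adiabatic step (PV^γ = const): P₂ = 0.684×24.8^(7/5) = 61.28 atm; T₂ = 311×24.8^(2/5) = 1123 K.
Isochoric: P₃ = P₂(T₃/T₂) = 61.28 × (311/1123) = 16.96 atm.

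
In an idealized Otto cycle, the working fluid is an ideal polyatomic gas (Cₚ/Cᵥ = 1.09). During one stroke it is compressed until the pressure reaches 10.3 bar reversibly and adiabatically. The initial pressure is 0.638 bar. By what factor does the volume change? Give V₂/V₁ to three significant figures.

V₂/V₁ ≈ 0.0779

From PV^γ = const, V₂/V₁ = (P₁/P₂)^(1/γ).
V₂/V₁ = (0.638/10.3)^(0.917) = 0.07793.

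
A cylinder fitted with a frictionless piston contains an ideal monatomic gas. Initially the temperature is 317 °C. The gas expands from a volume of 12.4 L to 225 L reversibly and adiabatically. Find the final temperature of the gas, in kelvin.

For a reversible adiabat TV^(γ−1) is constant, so T₂ = T₁ (V₁/V₂)^(γ−1).
For a monatomic ideal gas γ = 5/3, so γ−1 = 2/3.
T₁ = 317 °C = 590.1 K.
T₂ = 590.1 × (12.4/225)^(2/3) = 85.47 K.

T₂ ≈ 85.5 K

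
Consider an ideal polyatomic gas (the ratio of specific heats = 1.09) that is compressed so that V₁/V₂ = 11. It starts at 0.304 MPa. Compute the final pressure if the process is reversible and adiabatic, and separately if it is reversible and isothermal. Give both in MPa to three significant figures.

Isothermal: P₂ = P₁(V₁/V₂) = 0.304×11 = 3.344 MPa.
Adiabatic: P₂ = P₁(V₁/V₂)^γ = 0.304×11^(1.09) = 4.149 MPa.

adiabatic: 4.15 MPa; isothermal: 3.34 MPa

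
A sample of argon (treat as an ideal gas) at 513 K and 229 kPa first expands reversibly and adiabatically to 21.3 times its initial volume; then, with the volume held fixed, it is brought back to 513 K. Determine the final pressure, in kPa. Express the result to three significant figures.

For a monatomic ideal gas γ = 5/3.
Adiabatic step (PV^γ = const): P₂ = 229×(1/21.3)^(5/3) = 1.399 kPa; T₂ = 513×(1/21.3)^(2/3) = 66.76 K.
Isochoric: P₃ = P₂(T₃/T₂) = 1.399 × (513/66.76) = 10.75 kPa.

P₃ ≈ 10.8 kPa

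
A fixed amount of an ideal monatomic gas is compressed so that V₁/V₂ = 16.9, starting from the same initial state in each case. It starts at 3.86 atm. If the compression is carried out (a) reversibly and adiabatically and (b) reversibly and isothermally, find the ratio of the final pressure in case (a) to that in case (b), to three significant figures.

P_adiabatic / P_isothermal ≈ 6.59

For a monatomic ideal gas γ = 5/3.
Isothermal: P_b = P₁(V₁/V₂) = 3.86×16.9.
Adiabatic: P_a = P₁(V₁/V₂)^γ = 3.86×16.9^(5/3).
P_a/P_b = (V₁/V₂)^(γ−1) = 16.9^(2/3) = 6.586.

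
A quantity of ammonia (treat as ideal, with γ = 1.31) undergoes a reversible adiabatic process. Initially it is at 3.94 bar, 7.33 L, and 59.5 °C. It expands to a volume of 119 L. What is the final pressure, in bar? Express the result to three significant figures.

Since PV^γ is constant along a reversible adiabat, P₂ = P₁ (V₁/V₂)^γ.
P₂ = 3.94 × (7.33/119)^(1.31) = 0.1023 bar.

P₂ ≈ 0.102 bar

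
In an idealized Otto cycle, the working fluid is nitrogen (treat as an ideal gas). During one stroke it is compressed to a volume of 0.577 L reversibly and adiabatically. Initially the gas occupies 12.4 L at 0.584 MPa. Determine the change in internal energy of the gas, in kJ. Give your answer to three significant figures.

ΔU ≈ 43.7 kJ

γ = 7/5 for a diatomic ideal gas.
P₂ = P₁(V₁/V₂)^γ = 0.584×(12.4/0.577)^(7/5) = 42.81 MPa.
For a reversible adiabat, W_by_gas = (P₁V₁ − P₂V₂)/(γ−1).
W_by = (584000×0.0124 − 4.281×10^7×0.000577) / (2/5) = -43650 J.
Q = 0 ⇒ ΔU = −W_by = 43650 J.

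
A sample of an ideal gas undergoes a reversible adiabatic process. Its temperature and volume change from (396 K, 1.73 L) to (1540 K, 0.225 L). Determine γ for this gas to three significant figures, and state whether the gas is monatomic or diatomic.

TV^(γ−1) = const ⇒ γ − 1 = ln(T₂/T₁) / ln(V₁/V₂).
γ = 1 + ln(1540/396) / ln(1.73/0.225) = 1.666.
γ ≈ 1.67 is close to 5/3, so the gas is monatomic.

γ ≈ 1.67; monatomic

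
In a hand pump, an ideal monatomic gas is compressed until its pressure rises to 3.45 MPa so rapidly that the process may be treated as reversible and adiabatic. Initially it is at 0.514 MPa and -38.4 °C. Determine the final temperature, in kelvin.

Along an adiabat T P^((1−γ)/γ) is constant, so T₂ = T₁ (P₂/P₁)^((γ−1)/γ).
For a monatomic ideal gas γ = 5/3, so (γ−1)/γ = 2/5.
T₁ = -38.4 °C = 234.7 K.
T₂ = 234.7 × (3.45/0.514)^(2/5) = 502.7 K.

T₂ ≈ 503 K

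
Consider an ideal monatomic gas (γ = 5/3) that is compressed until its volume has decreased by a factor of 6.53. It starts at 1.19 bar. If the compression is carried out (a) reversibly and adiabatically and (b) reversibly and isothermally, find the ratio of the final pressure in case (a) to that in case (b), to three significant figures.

Isothermal: P_b = P₁(V₁/V₂) = 1.19×6.53.
Adiabatic: P_a = P₁(V₁/V₂)^γ = 1.19×6.53^(5/3).
P_a/P_b = (V₁/V₂)^(γ−1) = 6.53^(2/3) = 3.494.

P_adiabatic / P_isothermal ≈ 3.49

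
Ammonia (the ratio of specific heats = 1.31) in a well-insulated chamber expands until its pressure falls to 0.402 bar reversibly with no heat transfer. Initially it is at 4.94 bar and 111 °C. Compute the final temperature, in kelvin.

T₂ ≈ 212 K

Adiabatic: T₂/T₁ = (P₂/P₁)^((γ−1)/γ).
T₁ = 111 °C = 384.1 K.
T₂ = 384.1 × (0.402/4.94)^(0.237) = 212.2 K.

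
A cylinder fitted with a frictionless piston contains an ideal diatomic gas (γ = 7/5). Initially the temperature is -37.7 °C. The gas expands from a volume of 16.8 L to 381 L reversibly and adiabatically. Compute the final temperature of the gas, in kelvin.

Adiabatic: T₁V₁^(γ−1) = T₂V₂^(γ−1) ⇒ T₂ = T₁ (V₁/V₂)^(γ−1).
T₁ = -37.7 °C = 235.4 K.
T₂ = 235.4 × (16.8/381)^(2/5) = 67.55 K.

T₂ ≈ 67.6 K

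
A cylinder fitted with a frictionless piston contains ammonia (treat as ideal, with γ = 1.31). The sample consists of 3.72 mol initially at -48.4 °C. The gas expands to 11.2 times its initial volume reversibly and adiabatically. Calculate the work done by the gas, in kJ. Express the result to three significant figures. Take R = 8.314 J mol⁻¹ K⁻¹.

Adiabatic: T₁V₁^(γ−1) = T₂V₂^(γ−1) ⇒ T₂ = T₁ (V₁/V₂)^(γ−1).
T₁ = -48.4 °C = 224.7 K.
T₂ = 224.7 × (1/11.2)^(0.31) = 106.3 K.
Q = 0, so ΔU = W_on_gas = nCᵥΔT with Cᵥ = R/(γ−1) = 26.82 J/(mol·K).
ΔU = 3.72 × 26.82 × (106.3 − 224.7) = -11820 J.
Work done by the gas = −ΔU = 11820 J.

W ≈ 11.8 kJ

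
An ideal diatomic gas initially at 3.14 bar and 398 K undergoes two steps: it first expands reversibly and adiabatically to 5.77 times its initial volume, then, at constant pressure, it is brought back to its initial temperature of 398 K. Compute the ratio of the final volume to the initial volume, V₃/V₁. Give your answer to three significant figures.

V₃/V₁ ≈ 11.6

For a diatomic ideal gas γ = 7/5.
Adiabatic step: V₂/V₁ = 5.77; T₂ = T₁·(1/5.77)^(2/5) = 197.4 K.
Isobaric step: V₃/V₂ = T₃/T₂ = 398/197.4.
V₃/V₁ = (V₂/V₁)(V₃/V₂) = 5.77 × (398/197.4) = 11.63.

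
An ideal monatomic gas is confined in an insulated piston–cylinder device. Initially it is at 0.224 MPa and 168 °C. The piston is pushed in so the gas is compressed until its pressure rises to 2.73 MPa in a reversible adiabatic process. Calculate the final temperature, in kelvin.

T₂ ≈ 1200 K

Along an adiabat T P^((1−γ)/γ) is constant, so T₂ = T₁ (P₂/P₁)^((γ−1)/γ).
For a monatomic ideal gas γ = 5/3, so (γ−1)/γ = 2/5.
T₁ = 168 °C = 441.1 K.
T₂ = 441.1 × (2.73/0.224)^(2/5) = 1199 K.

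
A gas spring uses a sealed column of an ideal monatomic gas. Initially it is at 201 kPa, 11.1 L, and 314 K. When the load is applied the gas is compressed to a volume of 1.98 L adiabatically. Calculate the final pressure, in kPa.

P₂ ≈ 3560 kPa

Since PV^γ is constant along a reversible adiabat, P₂ = P₁ (V₁/V₂)^γ.
γ = 5/3 for a monatomic ideal gas.
P₂ = 201 × (11.1/1.98)^(5/3) = 3556 kPa.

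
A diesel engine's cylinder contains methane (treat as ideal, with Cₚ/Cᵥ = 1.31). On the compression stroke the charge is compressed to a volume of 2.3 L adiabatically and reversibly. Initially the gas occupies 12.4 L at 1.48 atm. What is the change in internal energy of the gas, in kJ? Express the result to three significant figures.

ΔU ≈ 4.11 kJ

P₂ = P₁(V₁/V₂)^γ = 1.48×(12.4/2.3)^(1.31) = 13.45 atm.
For a reversible adiabat, W_by_gas = (P₁V₁ − P₂V₂)/(γ−1).
W_by = (150000×0.0124 − 1.363×10^6×0.0023) / (0.31) = -4114 J.
Q = 0 ⇒ ΔU = −W_by = 4114 J.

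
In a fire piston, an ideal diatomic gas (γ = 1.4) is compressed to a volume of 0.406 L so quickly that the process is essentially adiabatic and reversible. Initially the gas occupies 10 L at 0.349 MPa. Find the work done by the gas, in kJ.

P₂ = P₁(V₁/V₂)^γ = 0.349×(10/0.406)^(1.4) = 30.97 MPa.
For a reversible adiabat, W_by_gas = (P₁V₁ − P₂V₂)/(γ−1).
W_by = (349000×0.01 − 3.097×10^7×0.000406) / (0.4) = -22710 J.

W ≈ -22.7 kJ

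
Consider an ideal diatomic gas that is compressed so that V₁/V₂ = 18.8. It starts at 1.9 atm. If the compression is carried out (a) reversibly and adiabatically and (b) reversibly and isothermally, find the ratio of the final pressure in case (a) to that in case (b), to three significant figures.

For a diatomic ideal gas γ = 7/5.
Isothermal: P_b = P₁(V₁/V₂) = 1.9×18.8.
Adiabatic: P_a = P₁(V₁/V₂)^γ = 1.9×18.8^(7/5).
P_a/P_b = (V₁/V₂)^(γ−1) = 18.8^(2/5) = 3.233.

P_adiabatic / P_isothermal ≈ 3.23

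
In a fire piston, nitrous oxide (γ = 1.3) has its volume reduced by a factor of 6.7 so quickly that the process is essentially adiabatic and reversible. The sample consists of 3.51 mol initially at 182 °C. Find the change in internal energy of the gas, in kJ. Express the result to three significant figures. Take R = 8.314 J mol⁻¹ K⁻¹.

Adiabatic: T₁V₁^(γ−1) = T₂V₂^(γ−1) ⇒ T₂ = T₁ (V₁/V₂)^(γ−1).
T₁ = 182 °C = 455.1 K.
T₂ = 455.1 × 6.7^(0.3) = 805.3 K.
Q = 0, so ΔU = W_on_gas = nCᵥΔT with Cᵥ = R/(γ−1) = 27.71 J/(mol·K).
ΔU = 3.51 × 27.71 × (805.3 − 455.1) = 34060 J.

ΔU ≈ 34.1 kJ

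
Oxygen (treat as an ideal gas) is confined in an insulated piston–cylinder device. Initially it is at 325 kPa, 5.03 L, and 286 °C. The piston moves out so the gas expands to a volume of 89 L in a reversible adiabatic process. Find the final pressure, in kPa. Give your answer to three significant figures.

Since PV^γ is constant along a reversible adiabat, P₂ = P₁ (V₁/V₂)^γ.
γ = 7/5 for a diatomic ideal gas.
P₂ = 325 × (5.03/89)^(7/5) = 5.82 kPa.

P₂ ≈ 5.82 kPa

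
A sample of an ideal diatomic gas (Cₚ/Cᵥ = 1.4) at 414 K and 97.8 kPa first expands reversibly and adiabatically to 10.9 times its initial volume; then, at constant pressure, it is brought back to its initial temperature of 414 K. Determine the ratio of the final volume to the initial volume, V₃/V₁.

V₃/V₁ ≈ 28.3

Adiabatic step: V₂/V₁ = 10.9; T₂ = T₁·(1/10.9)^(0.4) = 159.2 K.
Isobaric step: V₃/V₂ = T₃/T₂ = 414/159.2.
V₃/V₁ = (V₂/V₁)(V₃/V₂) = 10.9 × (414/159.2) = 28.34.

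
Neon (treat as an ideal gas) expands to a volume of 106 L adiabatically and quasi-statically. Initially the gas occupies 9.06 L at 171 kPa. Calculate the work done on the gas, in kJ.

W ≈ -1.87 kJ

γ = 5/3 for a monatomic ideal gas.
P₂ = P₁(V₁/V₂)^γ = 171×(9.06/106)^(5/3) = 2.836 kPa.
For a reversible adiabat, W_by_gas = (P₁V₁ − P₂V₂)/(γ−1).
W_by = (171000×0.00906 − 2836×0.106) / (2/3) = 1873 J.
W_on_gas = −W_by = -1873 J.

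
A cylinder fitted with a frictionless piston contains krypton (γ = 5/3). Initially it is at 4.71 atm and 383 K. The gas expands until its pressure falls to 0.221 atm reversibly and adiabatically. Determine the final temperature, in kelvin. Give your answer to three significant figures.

Adiabatic: T₂/T₁ = (P₂/P₁)^((γ−1)/γ).
T₂ = 383 × (0.221/4.71)^(2/5) = 112.7 K.

T₂ ≈ 113 K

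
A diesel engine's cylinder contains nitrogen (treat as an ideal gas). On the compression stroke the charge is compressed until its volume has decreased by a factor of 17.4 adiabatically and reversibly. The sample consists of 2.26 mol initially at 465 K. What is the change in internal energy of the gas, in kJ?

For a reversible adiabat TV^(γ−1) is constant, so T₂ = T₁ (V₁/V₂)^(γ−1).
γ = 7/5 for a diatomic ideal gas, so γ−1 = 2/5.
T₂ = 465 × 17.4^(2/5) = 1458 K.
Q = 0, so ΔU = W_on_gas = nCᵥΔT with Cᵥ = R/(γ−1) = 20.79 J/(mol·K).
ΔU = 2.26 × 20.79 × (1458 − 465) = 46630 J.

ΔU ≈ 46.6 kJ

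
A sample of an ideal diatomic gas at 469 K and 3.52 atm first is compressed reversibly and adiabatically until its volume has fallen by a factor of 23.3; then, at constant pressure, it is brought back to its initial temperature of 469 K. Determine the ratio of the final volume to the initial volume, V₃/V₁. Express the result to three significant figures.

V₃/V₁ ≈ 0.0122

For a diatomic ideal gas γ = 7/5.
Adiabatic step: V₂/V₁ = 0.04292; T₂ = T₁·23.3^(2/5) = 1652 K.
Isobaric step: V₃/V₂ = T₃/T₂ = 469/1652.
V₃/V₁ = (V₂/V₁)(V₃/V₂) = 0.04292 × (469/1652) = 0.01218.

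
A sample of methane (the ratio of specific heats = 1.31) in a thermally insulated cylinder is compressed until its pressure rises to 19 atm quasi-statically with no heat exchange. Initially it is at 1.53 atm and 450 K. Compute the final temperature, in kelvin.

T₂ ≈ 817 K

Along an adiabat T P^((1−γ)/γ) is constant, so T₂ = T₁ (P₂/P₁)^((γ−1)/γ).
T₂ = 450 × (19/1.53)^(0.237) = 816.8 K.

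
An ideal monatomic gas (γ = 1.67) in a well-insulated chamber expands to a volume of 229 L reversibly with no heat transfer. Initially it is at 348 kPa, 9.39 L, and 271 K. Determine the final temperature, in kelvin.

Adiabatic: T₁V₁^(γ−1) = T₂V₂^(γ−1) ⇒ T₂ = T₁ (V₁/V₂)^(γ−1).
T₂ = 271 × (9.39/229)^(0.67) = 31.88 K.

T₂ ≈ 31.9 K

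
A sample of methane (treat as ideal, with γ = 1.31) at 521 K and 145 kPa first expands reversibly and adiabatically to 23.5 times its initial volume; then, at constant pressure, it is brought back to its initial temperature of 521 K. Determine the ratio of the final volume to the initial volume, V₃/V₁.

V₃/V₁ ≈ 62.5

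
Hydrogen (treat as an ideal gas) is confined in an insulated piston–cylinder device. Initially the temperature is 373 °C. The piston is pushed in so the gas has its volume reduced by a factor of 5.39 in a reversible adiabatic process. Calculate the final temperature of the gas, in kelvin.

T₂ ≈ 1270 K

For a reversible adiabat TV^(γ−1) is constant, so T₂ = T₁ (V₁/V₂)^(γ−1).
For a diatomic ideal gas γ = 7/5, so γ−1 = 2/5.
T₁ = 373 °C = 646.1 K.
T₂ = 646.1 × 5.39^(2/5) = 1268 K.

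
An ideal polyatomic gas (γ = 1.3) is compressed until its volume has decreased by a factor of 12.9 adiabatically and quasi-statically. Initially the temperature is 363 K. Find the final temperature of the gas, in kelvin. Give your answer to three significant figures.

T₂ ≈ 782 K

For a reversible adiabat TV^(γ−1) is constant, so T₂ = T₁ (V₁/V₂)^(γ−1).
T₂ = 363 × 12.9^(0.3) = 781.8 K.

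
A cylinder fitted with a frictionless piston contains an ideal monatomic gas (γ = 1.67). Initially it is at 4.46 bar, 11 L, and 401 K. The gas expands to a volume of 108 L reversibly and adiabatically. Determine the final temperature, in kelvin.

T₂ ≈ 86.8 K

For a reversible adiabat TV^(γ−1) is constant, so T₂ = T₁ (V₁/V₂)^(γ−1).
T₂ = 401 × (11/108)^(0.67) = 86.79 K.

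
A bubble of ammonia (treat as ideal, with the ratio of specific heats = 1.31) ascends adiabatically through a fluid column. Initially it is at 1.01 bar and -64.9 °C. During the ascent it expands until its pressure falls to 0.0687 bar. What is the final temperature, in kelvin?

T₂ ≈ 110 K

Along an adiabat T P^((1−γ)/γ) is constant, so T₂ = T₁ (P₂/P₁)^((γ−1)/γ).
T₁ = -64.9 °C = 208.2 K.
T₂ = 208.2 × (0.0687/1.01)^(0.237) = 110.2 K.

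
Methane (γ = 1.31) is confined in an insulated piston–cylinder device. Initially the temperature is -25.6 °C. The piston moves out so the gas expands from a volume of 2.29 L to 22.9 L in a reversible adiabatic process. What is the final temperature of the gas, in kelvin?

Adiabatic: T₁V₁^(γ−1) = T₂V₂^(γ−1) ⇒ T₂ = T₁ (V₁/V₂)^(γ−1).
T₁ = -25.6 °C = 247.5 K.
T₂ = 247.5 × (2.29/22.9)^(0.31) = 121.2 K.

T₂ ≈ 121 K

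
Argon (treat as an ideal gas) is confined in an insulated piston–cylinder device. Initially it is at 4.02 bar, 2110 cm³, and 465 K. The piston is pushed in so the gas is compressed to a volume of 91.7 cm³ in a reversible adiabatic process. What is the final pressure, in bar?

Adiabatic: P₁V₁^γ = P₂V₂^γ ⇒ P₂ = P₁ (V₁/V₂)^γ.
γ = 5/3 for a monatomic ideal gas.
P₂ = 4.02 × (2110/91.7)^(5/3) = 748.3 bar.

P₂ ≈ 748 bar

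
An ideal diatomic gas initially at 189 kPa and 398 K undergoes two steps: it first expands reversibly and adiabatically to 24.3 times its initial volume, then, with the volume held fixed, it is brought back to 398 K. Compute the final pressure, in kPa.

P₃ ≈ 7.78 kPa

For a diatomic ideal gas γ = 7/5.
Adiabatic step (PV^γ = const): P₂ = 189×(1/24.3)^(7/5) = 2.171 kPa; T₂ = 398×(1/24.3)^(2/5) = 111.1 K.
Isochoric: P₃ = P₂(T₃/T₂) = 2.171 × (398/111.1) = 7.778 kPa.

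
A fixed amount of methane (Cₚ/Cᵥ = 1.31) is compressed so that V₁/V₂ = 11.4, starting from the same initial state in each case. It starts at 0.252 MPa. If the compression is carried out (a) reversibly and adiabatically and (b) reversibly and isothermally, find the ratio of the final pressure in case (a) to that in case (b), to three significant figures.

P_adiabatic / P_isothermal ≈ 2.13

Isothermal: P_b = P₁(V₁/V₂) = 0.252×11.4.
Adiabatic: P_a = P₁(V₁/V₂)^γ = 0.252×11.4^(1.31).
P_a/P_b = (V₁/V₂)^(γ−1) = 11.4^(0.31) = 2.126.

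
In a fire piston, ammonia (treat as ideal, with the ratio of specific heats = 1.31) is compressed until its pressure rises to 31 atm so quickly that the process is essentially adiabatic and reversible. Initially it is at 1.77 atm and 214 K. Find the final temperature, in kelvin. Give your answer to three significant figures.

Adiabatic: T₂/T₁ = (P₂/P₁)^((γ−1)/γ).
T₂ = 214 × (31/1.77)^(0.237) = 421.4 K.

T₂ ≈ 421 K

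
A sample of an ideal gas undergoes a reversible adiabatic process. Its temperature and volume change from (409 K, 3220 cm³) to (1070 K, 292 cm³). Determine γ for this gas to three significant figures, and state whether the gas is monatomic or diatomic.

γ ≈ 1.40; diatomic

TV^(γ−1) = const ⇒ γ − 1 = ln(T₂/T₁) / ln(V₁/V₂).
γ = 1 + ln(1070/409) / ln(3220/292) = 1.401.
γ ≈ 1.40 is close to 7/5, so the gas is diatomic.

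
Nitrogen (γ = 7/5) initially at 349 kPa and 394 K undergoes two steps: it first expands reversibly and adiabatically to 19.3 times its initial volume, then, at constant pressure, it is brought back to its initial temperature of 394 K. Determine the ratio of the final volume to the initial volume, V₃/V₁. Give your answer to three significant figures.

Adiabatic step: V₂/V₁ = 19.3; T₂ = T₁·(1/19.3)^(2/5) = 120.6 K.
Isobaric step: V₃/V₂ = T₃/T₂ = 394/120.6.
V₃/V₁ = (V₂/V₁)(V₃/V₂) = 19.3 × (394/120.6) = 63.06.

V₃/V₁ ≈ 63.1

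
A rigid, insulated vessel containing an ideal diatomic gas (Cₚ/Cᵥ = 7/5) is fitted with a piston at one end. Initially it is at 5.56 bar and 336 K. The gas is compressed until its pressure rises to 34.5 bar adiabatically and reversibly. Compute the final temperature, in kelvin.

Along an adiabat T P^((1−γ)/γ) is constant, so T₂ = T₁ (P₂/P₁)^((γ−1)/γ).
T₂ = 336 × (34.5/5.56)^(2/7) = 566 K.

T₂ ≈ 566 K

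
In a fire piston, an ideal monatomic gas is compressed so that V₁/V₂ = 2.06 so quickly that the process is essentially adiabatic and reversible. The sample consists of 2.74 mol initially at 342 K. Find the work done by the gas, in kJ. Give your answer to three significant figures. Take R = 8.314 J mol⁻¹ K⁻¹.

W ≈ -7.23 kJ

For a reversible adiabat TV^(γ−1) is constant, so T₂ = T₁ (V₁/V₂)^(γ−1).
γ = 5/3 for a monatomic ideal gas, so γ−1 = 2/3.
T₂ = 342 × 2.06^(2/3) = 553.7 K.
Q = 0, so ΔU = W_on_gas = nCᵥΔT with Cᵥ = R/(γ−1) = 12.47 J/(mol·K).
ΔU = 2.74 × 12.47 × (553.7 − 342) = 7234 J.
Work done by the gas = −ΔU = -7234 J.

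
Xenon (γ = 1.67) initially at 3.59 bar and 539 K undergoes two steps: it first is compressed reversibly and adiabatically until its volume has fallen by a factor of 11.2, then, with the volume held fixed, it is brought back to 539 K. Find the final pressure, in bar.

P₃ ≈ 40.2 bar

Adiabatic step (PV^γ = const): P₂ = 3.59×11.2^(1.67) = 202.9 bar; T₂ = 539×11.2^(0.67) = 2720 K.
Isochoric: P₃ = P₂(T₃/T₂) = 202.9 × (539/2720) = 40.21 bar.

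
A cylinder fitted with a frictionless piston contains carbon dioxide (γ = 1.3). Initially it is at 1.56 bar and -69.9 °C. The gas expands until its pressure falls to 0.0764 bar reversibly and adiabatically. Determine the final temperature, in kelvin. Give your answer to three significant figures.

Adiabatic: T₂/T₁ = (P₂/P₁)^((γ−1)/γ).
T₁ = -69.9 °C = 203.2 K.
T₂ = 203.2 × (0.0764/1.56)^(0.231) = 101.3 K.

T₂ ≈ 101 K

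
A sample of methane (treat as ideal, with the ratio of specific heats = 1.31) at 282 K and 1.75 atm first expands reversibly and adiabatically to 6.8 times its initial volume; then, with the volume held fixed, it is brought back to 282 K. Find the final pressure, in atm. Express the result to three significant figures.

P₃ ≈ 0.257 atm

Adiabatic step (PV^γ = const): P₂ = 1.75×(1/6.8)^(1.31) = 0.1421 atm; T₂ = 282×(1/6.8)^(0.31) = 155.7 K.
Isochoric: P₃ = P₂(T₃/T₂) = 0.1421 × (282/155.7) = 0.2574 atm.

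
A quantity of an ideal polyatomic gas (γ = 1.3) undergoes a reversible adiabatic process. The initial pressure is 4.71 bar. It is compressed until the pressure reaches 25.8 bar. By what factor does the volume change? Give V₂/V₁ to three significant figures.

From PV^γ = const, V₂/V₁ = (P₁/P₂)^(1/γ).
V₂/V₁ = (4.71/25.8)^(0.769) = 0.2703.

V₂/V₁ ≈ 0.270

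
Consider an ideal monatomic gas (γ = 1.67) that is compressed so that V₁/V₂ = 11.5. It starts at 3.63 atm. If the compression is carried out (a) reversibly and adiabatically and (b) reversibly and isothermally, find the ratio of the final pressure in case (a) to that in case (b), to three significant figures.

Isothermal: P_b = P₁(V₁/V₂) = 3.63×11.5.
Adiabatic: P_a = P₁(V₁/V₂)^γ = 3.63×11.5^(1.67).
P_a/P_b = (V₁/V₂)^(γ−1) = 11.5^(0.67) = 5.137.

P_adiabatic / P_isothermal ≈ 5.14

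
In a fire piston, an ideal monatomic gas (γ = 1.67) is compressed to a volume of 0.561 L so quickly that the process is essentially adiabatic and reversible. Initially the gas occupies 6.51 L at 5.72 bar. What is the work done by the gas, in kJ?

W ≈ -23.2 kJ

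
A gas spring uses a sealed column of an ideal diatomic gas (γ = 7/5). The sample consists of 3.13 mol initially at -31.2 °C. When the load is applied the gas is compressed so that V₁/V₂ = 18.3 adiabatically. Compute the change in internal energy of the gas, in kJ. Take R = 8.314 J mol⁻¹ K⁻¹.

ΔU ≈ 34.6 kJ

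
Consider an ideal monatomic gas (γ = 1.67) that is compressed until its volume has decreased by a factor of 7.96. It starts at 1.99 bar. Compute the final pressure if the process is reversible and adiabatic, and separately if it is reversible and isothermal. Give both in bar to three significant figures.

adiabatic: 63.6 bar; isothermal: 15.8 bar

Isothermal: P₂ = P₁(V₁/V₂) = 1.99×7.96 = 15.84 bar.
Adiabatic: P₂ = P₁(V₁/V₂)^γ = 1.99×7.96^(1.67) = 63.59 bar.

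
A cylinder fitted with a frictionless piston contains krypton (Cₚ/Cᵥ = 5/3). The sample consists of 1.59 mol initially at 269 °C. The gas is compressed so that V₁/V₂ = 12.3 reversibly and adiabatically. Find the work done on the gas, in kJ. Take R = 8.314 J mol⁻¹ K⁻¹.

W ≈ 46.5 kJ

For a reversible adiabat TV^(γ−1) is constant, so T₂ = T₁ (V₁/V₂)^(γ−1).
T₁ = 269 °C = 542.1 K.
T₂ = 542.1 × 12.3^(2/3) = 2889 K.
Q = 0, so ΔU = W_on_gas = nCᵥΔT with Cᵥ = R/(γ−1) = 12.47 J/(mol·K).
ΔU = 1.59 × 12.47 × (2889 − 542.1) = 46530 J.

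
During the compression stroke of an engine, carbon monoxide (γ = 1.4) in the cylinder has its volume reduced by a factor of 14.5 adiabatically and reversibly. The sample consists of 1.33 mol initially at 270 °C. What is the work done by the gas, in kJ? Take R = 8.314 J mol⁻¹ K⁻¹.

W ≈ -28.7 kJ

For a reversible adiabat TV^(γ−1) is constant, so T₂ = T₁ (V₁/V₂)^(γ−1).
T₁ = 270 °C = 543.1 K.
T₂ = 543.1 × 14.5^(0.4) = 1583 K.
Q = 0, so ΔU = W_on_gas = nCᵥΔT with Cᵥ = R/(γ−1) = 20.79 J/(mol·K).
ΔU = 1.33 × 20.79 × (1583 − 543.1) = 28740 J.
Work done by the gas = −ΔU = -28740 J.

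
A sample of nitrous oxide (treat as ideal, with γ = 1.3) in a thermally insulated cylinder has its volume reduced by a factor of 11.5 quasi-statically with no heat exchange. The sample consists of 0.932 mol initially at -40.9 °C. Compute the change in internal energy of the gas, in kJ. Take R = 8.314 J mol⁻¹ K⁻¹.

ΔU ≈ 6.48 kJ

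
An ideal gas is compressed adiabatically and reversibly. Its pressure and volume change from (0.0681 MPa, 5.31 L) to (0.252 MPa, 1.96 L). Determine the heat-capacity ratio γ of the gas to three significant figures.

PV^γ = const ⇒ γ = ln(P₂/P₁) / ln(V₁/V₂).
γ = ln(0.252/0.0681) / ln(5.31/1.96) = 1.313.

γ ≈ 1.31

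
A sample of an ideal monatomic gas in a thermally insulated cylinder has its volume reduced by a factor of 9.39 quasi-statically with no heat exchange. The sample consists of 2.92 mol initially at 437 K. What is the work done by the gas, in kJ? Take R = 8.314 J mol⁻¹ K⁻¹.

W ≈ -54.9 kJ

Adiabatic: T₁V₁^(γ−1) = T₂V₂^(γ−1) ⇒ T₂ = T₁ (V₁/V₂)^(γ−1).
γ = 5/3 for a monatomic ideal gas, so γ−1 = 2/3.
T₂ = 437 × 9.39^(2/3) = 1945 K.
Q = 0, so ΔU = W_on_gas = nCᵥΔT with Cᵥ = R/(γ−1) = 12.47 J/(mol·K).
ΔU = 2.92 × 12.47 × (1945 − 437) = 54920 J.
Work done by the gas = −ΔU = -54920 J.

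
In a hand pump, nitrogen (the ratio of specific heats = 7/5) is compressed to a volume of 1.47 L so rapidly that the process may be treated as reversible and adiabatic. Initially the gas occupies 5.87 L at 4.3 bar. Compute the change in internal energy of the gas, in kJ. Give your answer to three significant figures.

P₂ = P₁(V₁/V₂)^γ = 4.3×(5.87/1.47)^(7/5) = 29.88 bar.
For a reversible adiabat, W_by_gas = (P₁V₁ − P₂V₂)/(γ−1).
W_by = (430000×0.00587 − 2.988×10^6×0.00147) / (2/5) = -4669 J.
Q = 0 ⇒ ΔU = −W_by = 4669 J.

ΔU ≈ 4.67 kJ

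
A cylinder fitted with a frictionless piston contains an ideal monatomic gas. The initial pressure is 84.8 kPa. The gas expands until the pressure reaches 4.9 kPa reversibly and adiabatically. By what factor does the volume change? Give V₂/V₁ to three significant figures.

From PV^γ = const, V₂/V₁ = (P₁/P₂)^(1/γ).
For a monatomic ideal gas γ = 5/3.
V₂/V₁ = (84.8/4.9)^(3/5) = 5.532.

V₂/V₁ ≈ 5.53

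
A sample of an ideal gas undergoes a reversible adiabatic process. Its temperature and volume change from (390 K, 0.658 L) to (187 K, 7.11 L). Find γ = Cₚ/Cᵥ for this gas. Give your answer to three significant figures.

TV^(γ−1) = const ⇒ γ − 1 = ln(T₂/T₁) / ln(V₁/V₂).
γ = 1 + ln(187/390) / ln(0.658/7.11) = 1.309.

γ ≈ 1.31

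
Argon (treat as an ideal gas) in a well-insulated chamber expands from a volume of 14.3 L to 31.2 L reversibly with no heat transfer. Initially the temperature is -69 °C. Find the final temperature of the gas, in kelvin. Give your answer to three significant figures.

T₂ ≈ 121 K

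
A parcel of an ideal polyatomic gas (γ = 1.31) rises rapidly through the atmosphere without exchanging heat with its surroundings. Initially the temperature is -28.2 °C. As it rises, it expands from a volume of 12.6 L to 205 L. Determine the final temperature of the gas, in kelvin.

Adiabatic: T₁V₁^(γ−1) = T₂V₂^(γ−1) ⇒ T₂ = T₁ (V₁/V₂)^(γ−1).
T₁ = -28.2 °C = 244.9 K.
T₂ = 244.9 × (12.6/205)^(0.31) = 103.2 K.

T₂ ≈ 103 K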